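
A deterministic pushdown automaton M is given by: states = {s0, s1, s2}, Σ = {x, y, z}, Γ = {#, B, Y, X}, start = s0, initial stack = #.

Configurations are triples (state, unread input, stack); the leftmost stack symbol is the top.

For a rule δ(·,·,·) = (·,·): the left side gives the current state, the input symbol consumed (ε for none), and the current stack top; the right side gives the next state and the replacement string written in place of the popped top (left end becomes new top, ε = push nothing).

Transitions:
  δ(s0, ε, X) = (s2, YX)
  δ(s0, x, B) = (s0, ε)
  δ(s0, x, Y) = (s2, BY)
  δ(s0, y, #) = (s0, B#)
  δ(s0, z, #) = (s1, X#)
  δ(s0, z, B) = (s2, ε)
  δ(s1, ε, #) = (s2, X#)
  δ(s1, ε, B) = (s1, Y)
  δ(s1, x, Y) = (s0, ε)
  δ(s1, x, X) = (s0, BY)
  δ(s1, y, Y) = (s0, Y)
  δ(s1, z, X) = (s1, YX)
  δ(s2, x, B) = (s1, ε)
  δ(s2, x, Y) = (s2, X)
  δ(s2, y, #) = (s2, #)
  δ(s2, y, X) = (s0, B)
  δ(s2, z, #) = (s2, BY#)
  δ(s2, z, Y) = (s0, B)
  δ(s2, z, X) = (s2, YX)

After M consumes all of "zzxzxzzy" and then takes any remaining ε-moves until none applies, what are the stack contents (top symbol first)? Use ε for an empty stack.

B#

(s0, zzxzxzzy, #)
  read z, top #: go to s1, push X# → (s1, zxzxzzy, X#)
  read z, top X: go to s1, push YX → (s1, xzxzzy, YX#)
  read x, top Y: go to s0, push ε → (s0, zxzzy, X#)
  ε-move, top X: go to s2, push YX → (s2, zxzzy, YX#)
  read z, top Y: go to s0, push B → (s0, xzzy, BX#)
  read x, top B: go to s0, push ε → (s0, zzy, X#)
  ε-move, top X: go to s2, push YX → (s2, zzy, YX#)
  read z, top Y: go to s0, push B → (s0, zy, BX#)
  read z, top B: go to s2, push ε → (s2, y, X#)
  read y, top X: go to s0, push B → (s0, ε, B#)
All input consumed in state s0 with stack B#.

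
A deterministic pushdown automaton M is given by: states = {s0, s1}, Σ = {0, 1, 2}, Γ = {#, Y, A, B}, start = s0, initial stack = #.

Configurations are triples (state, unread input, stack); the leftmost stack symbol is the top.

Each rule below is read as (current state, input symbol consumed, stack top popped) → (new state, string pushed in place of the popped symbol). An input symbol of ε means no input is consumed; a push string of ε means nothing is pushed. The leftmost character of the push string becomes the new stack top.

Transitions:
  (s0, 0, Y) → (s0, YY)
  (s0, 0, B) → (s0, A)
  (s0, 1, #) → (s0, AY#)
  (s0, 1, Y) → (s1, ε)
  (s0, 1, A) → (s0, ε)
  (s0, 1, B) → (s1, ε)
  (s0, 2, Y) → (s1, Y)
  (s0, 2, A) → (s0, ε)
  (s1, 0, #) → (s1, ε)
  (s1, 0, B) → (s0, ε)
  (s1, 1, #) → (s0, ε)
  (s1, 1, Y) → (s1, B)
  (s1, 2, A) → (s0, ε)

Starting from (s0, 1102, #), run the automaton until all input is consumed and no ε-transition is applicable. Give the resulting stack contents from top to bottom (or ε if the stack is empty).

YY#

(s0, 1102, #)
  read 1, top #: go to s0, push AY# → (s0, 102, AY#)
  read 1, top A: go to s0, push ε → (s0, 02, Y#)
  read 0, top Y: go to s0, push YY → (s0, 2, YY#)
  read 2, top Y: go to s1, push Y → (s1, ε, YY#)
All input consumed in state s1 with stack YY#.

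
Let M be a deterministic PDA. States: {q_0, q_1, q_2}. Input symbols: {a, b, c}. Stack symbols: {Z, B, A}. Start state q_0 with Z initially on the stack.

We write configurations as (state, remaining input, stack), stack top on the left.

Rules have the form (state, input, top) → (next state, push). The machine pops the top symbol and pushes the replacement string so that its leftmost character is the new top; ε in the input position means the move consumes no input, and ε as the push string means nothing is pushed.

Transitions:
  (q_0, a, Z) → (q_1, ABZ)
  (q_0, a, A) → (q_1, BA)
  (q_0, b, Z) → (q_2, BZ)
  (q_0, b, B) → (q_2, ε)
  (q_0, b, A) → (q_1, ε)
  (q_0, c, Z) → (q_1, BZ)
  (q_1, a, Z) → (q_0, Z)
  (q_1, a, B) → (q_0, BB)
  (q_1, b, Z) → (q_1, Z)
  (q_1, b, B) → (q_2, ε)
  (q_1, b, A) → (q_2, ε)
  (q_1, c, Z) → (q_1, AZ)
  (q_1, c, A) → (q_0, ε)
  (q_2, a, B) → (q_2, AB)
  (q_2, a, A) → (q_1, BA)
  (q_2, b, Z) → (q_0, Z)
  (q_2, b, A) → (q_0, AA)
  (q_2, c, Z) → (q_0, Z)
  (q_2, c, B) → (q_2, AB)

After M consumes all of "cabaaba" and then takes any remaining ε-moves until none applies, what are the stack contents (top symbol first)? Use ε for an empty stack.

(q_0, cabaaba, Z)
  read c, top Z: go to q_1, push BZ → (q_1, abaaba, BZ)
  read a, top B: go to q_0, push BB → (q_0, baaba, BBZ)
  read b, top B: go to q_2, push ε → (q_2, aaba, BZ)
  read a, top B: go to q_2, push AB → (q_2, aba, ABZ)
  read a, top A: go to q_1, push BA → (q_1, ba, BABZ)
  read b, top B: go to q_2, push ε → (q_2, a, ABZ)
  read a, top A: go to q_1, push BA → (q_1, ε, BABZ)
All input consumed in state q_1 with stack BABZ.

BABZ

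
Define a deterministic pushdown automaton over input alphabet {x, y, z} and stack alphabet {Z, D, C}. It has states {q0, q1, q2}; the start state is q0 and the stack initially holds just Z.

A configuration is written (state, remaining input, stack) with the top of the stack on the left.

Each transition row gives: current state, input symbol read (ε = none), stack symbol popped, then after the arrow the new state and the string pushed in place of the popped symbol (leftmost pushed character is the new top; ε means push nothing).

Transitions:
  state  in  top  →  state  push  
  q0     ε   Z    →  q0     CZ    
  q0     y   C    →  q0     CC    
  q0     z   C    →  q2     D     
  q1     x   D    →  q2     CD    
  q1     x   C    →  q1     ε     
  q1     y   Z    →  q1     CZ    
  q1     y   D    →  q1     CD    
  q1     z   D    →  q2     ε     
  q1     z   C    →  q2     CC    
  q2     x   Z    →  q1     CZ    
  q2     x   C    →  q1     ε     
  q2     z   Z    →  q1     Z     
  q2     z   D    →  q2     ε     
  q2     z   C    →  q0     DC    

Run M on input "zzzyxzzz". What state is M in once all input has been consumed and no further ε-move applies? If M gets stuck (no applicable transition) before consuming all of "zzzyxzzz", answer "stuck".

(q0, zzzyxzzz, Z)
  ε-move, top Z: go to q0, push CZ → (q0, zzzyxzzz, CZ)
  read z, top C: go to q2, push D → (q2, zzyxzzz, DZ)
  read z, top D: go to q2, push ε → (q2, zyxzzz, Z)
  read z, top Z: go to q1, push Z → (q1, yxzzz, Z)
  read y, top Z: go to q1, push CZ → (q1, xzzz, CZ)
  read x, top C: go to q1, push ε → (q1, zzz, Z)
No transition for (q1, z, top Z); M blocks with input zzz remaining.

stuck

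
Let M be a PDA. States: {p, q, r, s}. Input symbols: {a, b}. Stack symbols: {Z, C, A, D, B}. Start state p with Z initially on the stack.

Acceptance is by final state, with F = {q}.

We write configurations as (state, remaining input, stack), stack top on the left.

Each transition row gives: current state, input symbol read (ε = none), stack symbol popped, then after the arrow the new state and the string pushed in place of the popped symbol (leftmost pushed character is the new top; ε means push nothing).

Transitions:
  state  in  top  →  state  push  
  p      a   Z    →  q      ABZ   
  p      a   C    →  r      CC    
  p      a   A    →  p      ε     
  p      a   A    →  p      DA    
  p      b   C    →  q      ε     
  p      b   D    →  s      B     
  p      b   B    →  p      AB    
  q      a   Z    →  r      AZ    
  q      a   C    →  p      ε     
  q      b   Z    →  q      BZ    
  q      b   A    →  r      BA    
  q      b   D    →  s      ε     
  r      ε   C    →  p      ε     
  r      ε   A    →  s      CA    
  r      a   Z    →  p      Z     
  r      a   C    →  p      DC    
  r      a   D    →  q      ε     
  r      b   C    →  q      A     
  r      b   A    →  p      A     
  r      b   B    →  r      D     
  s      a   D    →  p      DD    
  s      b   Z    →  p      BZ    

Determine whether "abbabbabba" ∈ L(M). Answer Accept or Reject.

One accepting computation: (p, abbabbabba, Z) ⊢ (q, bbabbabba, ABZ) ⊢ (r, babbabba, BABZ) ⊢ (r, abbabba, DABZ) ⊢ (q, bbabba, ABZ) ⊢ (r, babba, BABZ) ⊢ (r, abba, DABZ) ⊢ (q, bba, ABZ) ⊢ (r, ba, BABZ) ⊢ (r, a, DABZ) ⊢ (q, ε, ABZ)
All input consumed and state q ∈ F.

Accept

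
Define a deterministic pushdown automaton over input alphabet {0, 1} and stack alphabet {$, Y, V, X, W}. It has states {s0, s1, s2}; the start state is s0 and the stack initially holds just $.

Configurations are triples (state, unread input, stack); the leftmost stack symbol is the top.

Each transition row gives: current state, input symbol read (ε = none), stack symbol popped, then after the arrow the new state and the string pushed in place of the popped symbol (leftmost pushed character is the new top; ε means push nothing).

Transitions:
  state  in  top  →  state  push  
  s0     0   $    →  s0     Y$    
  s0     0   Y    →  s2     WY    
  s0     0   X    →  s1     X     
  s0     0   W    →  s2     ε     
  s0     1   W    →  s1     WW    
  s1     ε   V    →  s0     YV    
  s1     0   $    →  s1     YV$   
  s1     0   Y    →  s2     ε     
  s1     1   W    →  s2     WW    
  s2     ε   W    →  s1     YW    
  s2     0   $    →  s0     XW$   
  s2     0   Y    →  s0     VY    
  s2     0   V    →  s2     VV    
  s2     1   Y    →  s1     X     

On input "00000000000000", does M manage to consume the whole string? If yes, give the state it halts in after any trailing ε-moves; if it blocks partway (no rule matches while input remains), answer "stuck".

(s0, 00000000000000, $) ⊢ (s0, 0000000000000, Y$) ⊢ (s2, 000000000000, WY$) ⊢ (s1, 000000000000, YWY$) ⊢ (s2, 00000000000, WY$) ⊢ (s1, 00000000000, YWY$) ⊢ (s2, 0000000000, WY$) ⊢ (s1, 0000000000, YWY$) ⊢ (s2, 000000000, WY$) ⊢ (s1, 000000000, YWY$) ⊢ (s2, 00000000, WY$) ⊢ (s1, 00000000, YWY$) ⊢ (s2, 0000000, WY$) ⊢ (s1, 0000000, YWY$) ⊢ (s2, 000000, WY$) ⊢ (s1, 000000, YWY$) ⊢ (s2, 00000, WY$) ⊢ (s1, 00000, YWY$) ⊢ (s2, 0000, WY$) ⊢ (s1, 0000, YWY$) ⊢ (s2, 000, WY$) ⊢ (s1, 000, YWY$) ⊢ (s2, 00, WY$) ⊢ (s1, 00, YWY$) ⊢ (s2, 0, WY$) ⊢ (s1, 0, YWY$) ⊢ (s2, ε, WY$) ⊢ (s1, ε, YWY$)
All input consumed; M is in state s1.

s1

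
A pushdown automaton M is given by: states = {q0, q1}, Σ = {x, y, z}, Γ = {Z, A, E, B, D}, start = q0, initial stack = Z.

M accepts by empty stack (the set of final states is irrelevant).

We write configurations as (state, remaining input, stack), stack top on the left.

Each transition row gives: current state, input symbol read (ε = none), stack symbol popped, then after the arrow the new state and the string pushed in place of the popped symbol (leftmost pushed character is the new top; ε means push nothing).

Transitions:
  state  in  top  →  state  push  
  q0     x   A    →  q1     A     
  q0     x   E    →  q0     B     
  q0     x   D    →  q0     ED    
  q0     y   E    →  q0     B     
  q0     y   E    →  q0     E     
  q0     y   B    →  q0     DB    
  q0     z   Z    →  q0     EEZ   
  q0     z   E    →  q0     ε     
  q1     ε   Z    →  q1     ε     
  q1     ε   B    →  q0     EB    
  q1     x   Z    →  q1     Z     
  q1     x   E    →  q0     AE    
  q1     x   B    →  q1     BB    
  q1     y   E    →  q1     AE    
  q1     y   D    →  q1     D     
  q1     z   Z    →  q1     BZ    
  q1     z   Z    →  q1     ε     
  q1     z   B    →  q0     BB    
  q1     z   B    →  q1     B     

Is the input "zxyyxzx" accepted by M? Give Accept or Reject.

Reject

No computation consumes all input and empties the stack.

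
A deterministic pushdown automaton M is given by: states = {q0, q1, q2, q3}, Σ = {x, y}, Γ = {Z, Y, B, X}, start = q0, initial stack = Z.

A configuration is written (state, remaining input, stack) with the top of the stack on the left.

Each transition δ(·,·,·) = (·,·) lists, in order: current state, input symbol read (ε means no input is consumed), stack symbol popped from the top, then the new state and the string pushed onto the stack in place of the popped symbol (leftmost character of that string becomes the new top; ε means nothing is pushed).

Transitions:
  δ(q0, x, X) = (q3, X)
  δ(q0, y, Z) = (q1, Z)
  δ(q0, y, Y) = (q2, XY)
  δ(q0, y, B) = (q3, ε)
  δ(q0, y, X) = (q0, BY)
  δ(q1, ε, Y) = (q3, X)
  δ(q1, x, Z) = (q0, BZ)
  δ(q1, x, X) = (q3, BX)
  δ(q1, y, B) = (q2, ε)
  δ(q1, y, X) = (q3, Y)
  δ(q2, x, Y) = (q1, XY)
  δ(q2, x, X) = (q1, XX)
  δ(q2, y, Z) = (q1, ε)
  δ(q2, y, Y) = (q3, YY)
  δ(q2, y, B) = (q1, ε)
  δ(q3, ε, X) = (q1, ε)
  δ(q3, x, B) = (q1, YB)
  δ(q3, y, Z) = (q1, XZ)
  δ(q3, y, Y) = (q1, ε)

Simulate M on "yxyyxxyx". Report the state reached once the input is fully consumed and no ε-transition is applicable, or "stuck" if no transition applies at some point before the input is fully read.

(q0, yxyyxxyx, Z) ⊢ (q1, xyyxxyx, Z) ⊢ (q0, yyxxyx, BZ) ⊢ (q3, yxxyx, Z) ⊢ (q1, xxyx, XZ) ⊢ (q3, xyx, BXZ) ⊢ (q1, yx, YBXZ) ⊢ (q3, yx, XBXZ) ⊢ (q1, yx, BXZ) ⊢ (q2, x, XZ) ⊢ (q1, ε, XXZ)
All input consumed; M is in state q1.

q1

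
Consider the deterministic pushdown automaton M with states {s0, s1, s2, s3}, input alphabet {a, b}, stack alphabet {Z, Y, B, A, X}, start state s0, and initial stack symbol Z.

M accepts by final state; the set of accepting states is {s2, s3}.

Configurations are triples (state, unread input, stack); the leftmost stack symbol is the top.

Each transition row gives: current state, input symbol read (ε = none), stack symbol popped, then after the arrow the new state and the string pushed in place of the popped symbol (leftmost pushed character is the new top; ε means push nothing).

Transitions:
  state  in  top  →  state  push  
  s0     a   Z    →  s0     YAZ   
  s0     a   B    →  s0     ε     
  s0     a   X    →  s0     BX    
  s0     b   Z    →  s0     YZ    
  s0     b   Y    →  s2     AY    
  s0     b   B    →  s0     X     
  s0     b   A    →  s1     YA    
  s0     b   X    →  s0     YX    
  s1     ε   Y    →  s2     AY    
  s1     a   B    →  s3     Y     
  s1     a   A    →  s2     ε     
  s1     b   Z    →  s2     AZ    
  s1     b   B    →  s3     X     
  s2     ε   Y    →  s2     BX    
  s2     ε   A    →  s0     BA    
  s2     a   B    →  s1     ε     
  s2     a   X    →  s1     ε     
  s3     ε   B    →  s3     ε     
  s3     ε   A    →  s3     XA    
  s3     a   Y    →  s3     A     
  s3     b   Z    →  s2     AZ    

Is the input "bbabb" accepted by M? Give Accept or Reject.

(s0, bbabb, Z)
  read b, top Z: go to s0, push YZ → (s0, babb, YZ)
  read b, top Y: go to s2, push AY → (s2, abb, AYZ)
  ε-move, top A: go to s0, push BA → (s0, abb, BAYZ)
  read a, top B: go to s0, push ε → (s0, bb, AYZ)
  read b, top A: go to s1, push YA → (s1, b, YAYZ)
  ε-move, top Y: go to s2, push AY → (s2, b, AYAYZ)
  ε-move, top A: go to s0, push BA → (s0, b, BAYAYZ)
  read b, top B: go to s0, push X → (s0, ε, XAYAYZ)
All input consumed; state s0 ∉ F and no further ε-move applies.

Reject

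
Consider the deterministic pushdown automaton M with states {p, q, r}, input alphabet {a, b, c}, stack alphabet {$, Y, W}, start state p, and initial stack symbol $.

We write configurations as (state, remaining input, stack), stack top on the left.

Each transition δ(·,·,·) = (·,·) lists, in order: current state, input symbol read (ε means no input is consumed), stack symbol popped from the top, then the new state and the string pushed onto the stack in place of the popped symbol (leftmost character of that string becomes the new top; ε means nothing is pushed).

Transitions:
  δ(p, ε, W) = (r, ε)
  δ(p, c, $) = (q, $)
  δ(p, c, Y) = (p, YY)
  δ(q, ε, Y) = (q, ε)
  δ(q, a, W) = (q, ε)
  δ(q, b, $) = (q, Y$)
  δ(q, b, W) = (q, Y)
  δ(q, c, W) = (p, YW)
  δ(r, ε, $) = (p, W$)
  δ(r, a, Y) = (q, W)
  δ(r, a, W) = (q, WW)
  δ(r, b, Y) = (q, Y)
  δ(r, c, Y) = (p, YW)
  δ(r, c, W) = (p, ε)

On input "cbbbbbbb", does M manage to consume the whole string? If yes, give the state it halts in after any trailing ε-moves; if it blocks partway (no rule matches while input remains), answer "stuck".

q

(p, cbbbbbbb, $)
  read c, top $: go to q, push $ → (q, bbbbbbb, $)
  read b, top $: go to q, push Y$ → (q, bbbbbb, Y$)
  ε-move, top Y: go to q, push ε → (q, bbbbbb, $)
  read b, top $: go to q, push Y$ → (q, bbbbb, Y$)
  ε-move, top Y: go to q, push ε → (q, bbbbb, $)
  read b, top $: go to q, push Y$ → (q, bbbb, Y$)
  ε-move, top Y: go to q, push ε → (q, bbbb, $)
  read b, top $: go to q, push Y$ → (q, bbb, Y$)
  ε-move, top Y: go to q, push ε → (q, bbb, $)
  read b, top $: go to q, push Y$ → (q, bb, Y$)
  ε-move, top Y: go to q, push ε → (q, bb, $)
  read b, top $: go to q, push Y$ → (q, b, Y$)
  ε-move, top Y: go to q, push ε → (q, b, $)
  read b, top $: go to q, push Y$ → (q, ε, Y$)
  ε-move, top Y: go to q, push ε → (q, ε, $)
All input consumed; M is in state q.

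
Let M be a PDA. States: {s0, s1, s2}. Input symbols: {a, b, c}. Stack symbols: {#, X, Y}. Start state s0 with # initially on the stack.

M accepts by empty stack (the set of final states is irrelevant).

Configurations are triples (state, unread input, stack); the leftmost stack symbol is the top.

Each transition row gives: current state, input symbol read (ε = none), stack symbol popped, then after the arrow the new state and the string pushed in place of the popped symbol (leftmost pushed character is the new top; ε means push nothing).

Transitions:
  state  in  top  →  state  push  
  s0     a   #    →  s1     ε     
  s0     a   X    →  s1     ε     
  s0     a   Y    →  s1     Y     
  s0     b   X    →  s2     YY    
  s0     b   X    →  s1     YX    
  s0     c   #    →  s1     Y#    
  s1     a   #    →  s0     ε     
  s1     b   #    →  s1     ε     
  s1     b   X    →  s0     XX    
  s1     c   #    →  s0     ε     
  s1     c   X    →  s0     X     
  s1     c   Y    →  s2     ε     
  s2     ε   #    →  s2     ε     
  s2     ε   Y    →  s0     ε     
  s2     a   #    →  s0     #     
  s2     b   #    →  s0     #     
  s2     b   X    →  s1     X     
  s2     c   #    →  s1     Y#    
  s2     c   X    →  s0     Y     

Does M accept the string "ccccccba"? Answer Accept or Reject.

Accept

One accepting computation: (s0, ccccccba, #) ⊢ (s1, cccccba, Y#) ⊢ (s2, ccccba, #) ⊢ (s1, cccba, Y#) ⊢ (s2, ccba, #) ⊢ (s1, cba, Y#) ⊢ (s2, ba, #) ⊢ (s0, a, #) ⊢ (s1, ε, ε)
All input consumed and the stack is empty.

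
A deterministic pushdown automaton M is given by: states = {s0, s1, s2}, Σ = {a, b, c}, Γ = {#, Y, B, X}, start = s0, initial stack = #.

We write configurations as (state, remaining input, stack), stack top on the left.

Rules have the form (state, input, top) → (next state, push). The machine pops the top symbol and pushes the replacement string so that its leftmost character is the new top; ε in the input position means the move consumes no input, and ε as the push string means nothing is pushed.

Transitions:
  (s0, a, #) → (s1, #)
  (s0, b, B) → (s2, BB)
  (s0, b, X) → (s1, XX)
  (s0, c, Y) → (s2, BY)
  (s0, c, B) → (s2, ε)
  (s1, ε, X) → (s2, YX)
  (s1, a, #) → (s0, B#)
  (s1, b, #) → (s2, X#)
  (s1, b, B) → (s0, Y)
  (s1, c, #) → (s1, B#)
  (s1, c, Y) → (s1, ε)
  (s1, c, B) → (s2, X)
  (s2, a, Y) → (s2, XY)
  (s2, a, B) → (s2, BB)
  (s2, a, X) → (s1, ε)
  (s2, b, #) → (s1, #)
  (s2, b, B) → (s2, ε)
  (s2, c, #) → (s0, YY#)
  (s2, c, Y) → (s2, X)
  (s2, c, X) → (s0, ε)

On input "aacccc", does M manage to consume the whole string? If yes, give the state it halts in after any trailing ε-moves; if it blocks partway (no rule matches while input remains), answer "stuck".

(s0, aacccc, #)
  read a, top #: go to s1, push # → (s1, acccc, #)
  read a, top #: go to s0, push B# → (s0, cccc, B#)
  read c, top B: go to s2, push ε → (s2, ccc, #)
  read c, top #: go to s0, push YY# → (s0, cc, YY#)
  read c, top Y: go to s2, push BY → (s2, c, BYY#)
No transition for (s2, c, top B); M blocks with input c remaining.

stuck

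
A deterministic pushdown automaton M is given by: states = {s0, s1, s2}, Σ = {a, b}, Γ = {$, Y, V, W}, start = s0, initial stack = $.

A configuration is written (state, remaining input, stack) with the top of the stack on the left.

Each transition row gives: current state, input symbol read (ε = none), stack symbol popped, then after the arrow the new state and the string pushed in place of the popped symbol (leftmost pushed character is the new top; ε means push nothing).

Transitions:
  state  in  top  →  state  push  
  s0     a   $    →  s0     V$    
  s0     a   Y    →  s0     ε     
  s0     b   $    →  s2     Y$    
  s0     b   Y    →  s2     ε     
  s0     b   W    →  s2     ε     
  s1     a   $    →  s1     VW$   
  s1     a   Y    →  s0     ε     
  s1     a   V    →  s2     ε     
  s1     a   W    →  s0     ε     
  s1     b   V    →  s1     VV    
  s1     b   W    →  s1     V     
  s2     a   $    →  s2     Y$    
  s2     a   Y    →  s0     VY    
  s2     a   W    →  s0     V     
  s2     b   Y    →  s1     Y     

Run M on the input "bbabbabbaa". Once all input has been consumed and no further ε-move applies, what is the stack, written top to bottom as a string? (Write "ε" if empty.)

(s0, bbabbabbaa, $) ⊢ (s2, babbabbaa, Y$) ⊢ (s1, abbabbaa, Y$) ⊢ (s0, bbabbaa, $) ⊢ (s2, babbaa, Y$) ⊢ (s1, abbaa, Y$) ⊢ (s0, bbaa, $) ⊢ (s2, baa, Y$) ⊢ (s1, aa, Y$) ⊢ (s0, a, $) ⊢ (s0, ε, V$)
All input consumed in state s0 with stack V$.

V$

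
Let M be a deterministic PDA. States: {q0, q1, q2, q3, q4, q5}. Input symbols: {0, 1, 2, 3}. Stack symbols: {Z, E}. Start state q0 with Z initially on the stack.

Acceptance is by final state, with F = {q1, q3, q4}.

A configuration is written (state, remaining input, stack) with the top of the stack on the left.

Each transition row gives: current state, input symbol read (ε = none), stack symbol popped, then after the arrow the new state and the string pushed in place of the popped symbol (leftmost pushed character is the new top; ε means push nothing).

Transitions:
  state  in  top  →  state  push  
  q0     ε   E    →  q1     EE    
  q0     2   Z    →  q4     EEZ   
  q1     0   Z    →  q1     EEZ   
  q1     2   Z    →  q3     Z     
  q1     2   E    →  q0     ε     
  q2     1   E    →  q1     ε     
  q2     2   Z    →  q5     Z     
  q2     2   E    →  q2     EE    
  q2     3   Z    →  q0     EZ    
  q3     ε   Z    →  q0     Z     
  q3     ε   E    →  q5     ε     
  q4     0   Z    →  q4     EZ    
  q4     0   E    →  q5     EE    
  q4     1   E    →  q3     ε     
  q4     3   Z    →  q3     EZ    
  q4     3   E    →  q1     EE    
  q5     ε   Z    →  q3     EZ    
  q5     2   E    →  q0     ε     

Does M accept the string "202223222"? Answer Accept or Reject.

(q0, 202223222, Z)
  read 2, top Z: go to q4, push EEZ → (q4, 02223222, EEZ)
  read 0, top E: go to q5, push EE → (q5, 2223222, EEEZ)
  read 2, top E: go to q0, push ε → (q0, 223222, EEZ)
  ε-move, top E: go to q1, push EE → (q1, 223222, EEEZ)
  read 2, top E: go to q0, push ε → (q0, 23222, EEZ)
  ε-move, top E: go to q1, push EE → (q1, 23222, EEEZ)
  read 2, top E: go to q0, push ε → (q0, 3222, EEZ)
  ε-move, top E: go to q1, push EE → (q1, 3222, EEEZ)
No transition applies at (q1, 3222, EEEZ); input not fully consumed.

Reject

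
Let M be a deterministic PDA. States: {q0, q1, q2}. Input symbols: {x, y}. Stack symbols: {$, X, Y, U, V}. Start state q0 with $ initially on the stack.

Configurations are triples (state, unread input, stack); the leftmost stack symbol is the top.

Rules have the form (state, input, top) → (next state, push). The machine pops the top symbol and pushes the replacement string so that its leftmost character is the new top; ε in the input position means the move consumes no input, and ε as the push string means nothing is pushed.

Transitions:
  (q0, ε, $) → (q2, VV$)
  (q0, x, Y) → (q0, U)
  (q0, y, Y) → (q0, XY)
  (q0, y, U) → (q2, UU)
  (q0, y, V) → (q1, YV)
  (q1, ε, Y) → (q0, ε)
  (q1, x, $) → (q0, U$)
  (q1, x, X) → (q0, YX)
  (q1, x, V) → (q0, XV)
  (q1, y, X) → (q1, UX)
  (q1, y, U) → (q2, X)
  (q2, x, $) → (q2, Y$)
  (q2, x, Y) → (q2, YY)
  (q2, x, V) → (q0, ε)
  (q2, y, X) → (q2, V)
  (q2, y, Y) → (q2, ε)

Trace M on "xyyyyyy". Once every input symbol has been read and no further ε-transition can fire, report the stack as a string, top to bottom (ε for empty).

(q0, xyyyyyy, $) ⊢ (q2, xyyyyyy, VV$) ⊢ (q0, yyyyyy, V$) ⊢ (q1, yyyyy, YV$) ⊢ (q0, yyyyy, V$) ⊢ (q1, yyyy, YV$) ⊢ (q0, yyyy, V$) ⊢ (q1, yyy, YV$) ⊢ (q0, yyy, V$) ⊢ (q1, yy, YV$) ⊢ (q0, yy, V$) ⊢ (q1, y, YV$) ⊢ (q0, y, V$) ⊢ (q1, ε, YV$) ⊢ (q0, ε, V$)
All input consumed in state q0 with stack V$.

V$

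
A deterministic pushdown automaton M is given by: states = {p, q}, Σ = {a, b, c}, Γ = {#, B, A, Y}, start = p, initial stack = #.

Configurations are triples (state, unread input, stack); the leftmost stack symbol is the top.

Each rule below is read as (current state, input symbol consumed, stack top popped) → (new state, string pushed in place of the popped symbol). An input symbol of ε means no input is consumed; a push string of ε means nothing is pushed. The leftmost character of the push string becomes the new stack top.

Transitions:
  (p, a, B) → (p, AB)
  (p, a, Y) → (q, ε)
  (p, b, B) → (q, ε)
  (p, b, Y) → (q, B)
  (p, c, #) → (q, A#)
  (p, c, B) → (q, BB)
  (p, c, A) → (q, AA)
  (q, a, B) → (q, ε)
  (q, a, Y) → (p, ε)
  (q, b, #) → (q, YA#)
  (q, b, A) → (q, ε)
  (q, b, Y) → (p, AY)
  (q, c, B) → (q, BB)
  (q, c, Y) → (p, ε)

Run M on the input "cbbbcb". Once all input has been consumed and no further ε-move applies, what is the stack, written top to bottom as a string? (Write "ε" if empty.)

AYA#

(p, cbbbcb, #)
  read c, top #: go to q, push A# → (q, bbbcb, A#)
  read b, top A: go to q, push ε → (q, bbcb, #)
  read b, top #: go to q, push YA# → (q, bcb, YA#)
  read b, top Y: go to p, push AY → (p, cb, AYA#)
  read c, top A: go to q, push AA → (q, b, AAYA#)
  read b, top A: go to q, push ε → (q, ε, AYA#)
All input consumed in state q with stack AYA#.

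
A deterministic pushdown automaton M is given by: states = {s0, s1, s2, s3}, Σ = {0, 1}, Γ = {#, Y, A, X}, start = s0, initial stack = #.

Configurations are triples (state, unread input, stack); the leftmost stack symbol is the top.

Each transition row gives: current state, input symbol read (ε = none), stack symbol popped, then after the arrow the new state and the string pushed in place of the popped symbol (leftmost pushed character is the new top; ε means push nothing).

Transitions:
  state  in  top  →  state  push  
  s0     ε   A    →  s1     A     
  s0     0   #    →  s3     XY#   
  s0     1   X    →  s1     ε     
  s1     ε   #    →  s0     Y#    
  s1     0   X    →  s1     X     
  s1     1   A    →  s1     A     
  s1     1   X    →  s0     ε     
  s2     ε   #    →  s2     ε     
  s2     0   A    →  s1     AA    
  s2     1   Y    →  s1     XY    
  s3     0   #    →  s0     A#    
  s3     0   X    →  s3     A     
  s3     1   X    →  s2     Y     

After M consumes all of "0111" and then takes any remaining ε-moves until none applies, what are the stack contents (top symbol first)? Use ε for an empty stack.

(s0, 0111, #)
  read 0, top #: go to s3, push XY# → (s3, 111, XY#)
  read 1, top X: go to s2, push Y → (s2, 11, YY#)
  read 1, top Y: go to s1, push XY → (s1, 1, XYY#)
  read 1, top X: go to s0, push ε → (s0, ε, YY#)
All input consumed in state s0 with stack YY#.

YY#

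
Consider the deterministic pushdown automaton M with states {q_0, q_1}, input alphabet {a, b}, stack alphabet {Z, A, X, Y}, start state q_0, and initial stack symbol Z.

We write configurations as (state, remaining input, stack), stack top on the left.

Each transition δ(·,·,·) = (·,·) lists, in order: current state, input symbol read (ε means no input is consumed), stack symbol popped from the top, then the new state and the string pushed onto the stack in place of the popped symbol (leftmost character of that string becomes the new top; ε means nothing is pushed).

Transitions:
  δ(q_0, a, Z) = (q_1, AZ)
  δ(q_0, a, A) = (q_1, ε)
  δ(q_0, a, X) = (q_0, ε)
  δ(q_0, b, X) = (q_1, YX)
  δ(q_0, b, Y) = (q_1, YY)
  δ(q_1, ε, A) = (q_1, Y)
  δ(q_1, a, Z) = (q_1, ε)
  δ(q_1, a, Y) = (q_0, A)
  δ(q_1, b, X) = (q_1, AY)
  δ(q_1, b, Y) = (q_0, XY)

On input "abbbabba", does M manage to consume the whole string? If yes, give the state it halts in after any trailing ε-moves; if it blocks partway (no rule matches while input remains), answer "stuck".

q_0

(q_0, abbbabba, Z)
  read a, top Z: go to q_1, push AZ → (q_1, bbbabba, AZ)
  ε-move, top A: go to q_1, push Y → (q_1, bbbabba, YZ)
  read b, top Y: go to q_0, push XY → (q_0, bbabba, XYZ)
  read b, top X: go to q_1, push YX → (q_1, babba, YXYZ)
  read b, top Y: go to q_0, push XY → (q_0, abba, XYXYZ)
  read a, top X: go to q_0, push ε → (q_0, bba, YXYZ)
  read b, top Y: go to q_1, push YY → (q_1, ba, YYXYZ)
  read b, top Y: go to q_0, push XY → (q_0, a, XYYXYZ)
  read a, top X: go to q_0, push ε → (q_0, ε, YYXYZ)
All input consumed; M is in state q_0.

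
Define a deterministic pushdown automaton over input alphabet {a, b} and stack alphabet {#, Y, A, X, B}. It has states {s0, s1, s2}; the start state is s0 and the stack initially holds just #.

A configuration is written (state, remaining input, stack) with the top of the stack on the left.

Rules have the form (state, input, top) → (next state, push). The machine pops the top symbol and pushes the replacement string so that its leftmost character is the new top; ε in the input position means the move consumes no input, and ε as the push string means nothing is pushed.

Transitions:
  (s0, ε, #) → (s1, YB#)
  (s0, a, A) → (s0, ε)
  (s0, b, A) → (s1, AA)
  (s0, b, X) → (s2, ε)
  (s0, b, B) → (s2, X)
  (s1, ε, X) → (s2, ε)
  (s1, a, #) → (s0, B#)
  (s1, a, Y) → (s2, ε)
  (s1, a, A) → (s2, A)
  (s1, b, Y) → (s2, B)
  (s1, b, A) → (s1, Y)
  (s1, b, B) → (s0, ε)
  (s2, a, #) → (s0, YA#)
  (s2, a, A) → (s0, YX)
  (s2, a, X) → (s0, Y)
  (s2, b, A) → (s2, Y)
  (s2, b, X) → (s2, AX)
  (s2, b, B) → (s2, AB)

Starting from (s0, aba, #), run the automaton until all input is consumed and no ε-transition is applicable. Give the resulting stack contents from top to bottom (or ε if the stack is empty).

YXB#

(s0, aba, #)
  ε-move, top #: go to s1, push YB# → (s1, aba, YB#)
  read a, top Y: go to s2, push ε → (s2, ba, B#)
  read b, top B: go to s2, push AB → (s2, a, AB#)
  read a, top A: go to s0, push YX → (s0, ε, YXB#)
All input consumed in state s0 with stack YXB#.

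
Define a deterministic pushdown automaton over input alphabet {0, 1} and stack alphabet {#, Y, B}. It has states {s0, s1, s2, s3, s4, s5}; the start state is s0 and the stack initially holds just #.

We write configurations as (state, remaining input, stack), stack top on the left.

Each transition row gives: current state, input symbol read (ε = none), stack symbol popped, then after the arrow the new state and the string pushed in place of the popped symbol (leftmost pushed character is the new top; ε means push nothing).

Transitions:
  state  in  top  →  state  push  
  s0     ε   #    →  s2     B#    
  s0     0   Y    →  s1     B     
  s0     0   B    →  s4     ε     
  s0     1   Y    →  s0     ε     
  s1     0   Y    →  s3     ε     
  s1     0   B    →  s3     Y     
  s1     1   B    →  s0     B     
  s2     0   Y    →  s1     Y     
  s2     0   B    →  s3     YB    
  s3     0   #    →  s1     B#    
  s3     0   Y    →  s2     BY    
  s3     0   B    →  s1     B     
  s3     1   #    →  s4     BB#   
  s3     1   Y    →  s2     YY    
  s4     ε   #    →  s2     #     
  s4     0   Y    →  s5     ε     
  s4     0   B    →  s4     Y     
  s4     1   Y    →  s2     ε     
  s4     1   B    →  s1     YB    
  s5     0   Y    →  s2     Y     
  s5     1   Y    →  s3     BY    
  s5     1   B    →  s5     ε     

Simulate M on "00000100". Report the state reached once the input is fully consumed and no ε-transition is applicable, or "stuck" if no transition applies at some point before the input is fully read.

(s0, 00000100, #) ⊢ (s2, 00000100, B#) ⊢ (s3, 0000100, YB#) ⊢ (s2, 000100, BYB#) ⊢ (s3, 00100, YBYB#) ⊢ (s2, 0100, BYBYB#) ⊢ (s3, 100, YBYBYB#) ⊢ (s2, 00, YYBYBYB#) ⊢ (s1, 0, YYBYBYB#) ⊢ (s3, ε, YBYBYB#)
All input consumed; M is in state s3.

s3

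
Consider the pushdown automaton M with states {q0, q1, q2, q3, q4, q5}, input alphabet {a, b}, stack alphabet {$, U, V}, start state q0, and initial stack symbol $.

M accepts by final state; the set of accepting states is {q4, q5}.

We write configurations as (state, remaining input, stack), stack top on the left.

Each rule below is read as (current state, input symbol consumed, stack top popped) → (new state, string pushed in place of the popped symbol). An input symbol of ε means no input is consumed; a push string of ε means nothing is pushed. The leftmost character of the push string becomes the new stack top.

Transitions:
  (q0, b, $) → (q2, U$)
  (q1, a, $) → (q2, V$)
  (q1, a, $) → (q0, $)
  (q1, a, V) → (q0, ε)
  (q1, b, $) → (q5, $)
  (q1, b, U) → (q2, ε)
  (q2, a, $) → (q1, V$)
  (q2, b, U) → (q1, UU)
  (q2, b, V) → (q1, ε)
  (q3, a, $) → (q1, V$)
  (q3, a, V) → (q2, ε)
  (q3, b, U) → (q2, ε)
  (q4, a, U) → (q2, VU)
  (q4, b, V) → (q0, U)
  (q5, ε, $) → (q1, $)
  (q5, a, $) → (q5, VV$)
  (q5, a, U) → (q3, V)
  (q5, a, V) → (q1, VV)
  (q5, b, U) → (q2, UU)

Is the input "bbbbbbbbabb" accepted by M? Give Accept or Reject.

Reject

No computation consumes all input and reaches a final state.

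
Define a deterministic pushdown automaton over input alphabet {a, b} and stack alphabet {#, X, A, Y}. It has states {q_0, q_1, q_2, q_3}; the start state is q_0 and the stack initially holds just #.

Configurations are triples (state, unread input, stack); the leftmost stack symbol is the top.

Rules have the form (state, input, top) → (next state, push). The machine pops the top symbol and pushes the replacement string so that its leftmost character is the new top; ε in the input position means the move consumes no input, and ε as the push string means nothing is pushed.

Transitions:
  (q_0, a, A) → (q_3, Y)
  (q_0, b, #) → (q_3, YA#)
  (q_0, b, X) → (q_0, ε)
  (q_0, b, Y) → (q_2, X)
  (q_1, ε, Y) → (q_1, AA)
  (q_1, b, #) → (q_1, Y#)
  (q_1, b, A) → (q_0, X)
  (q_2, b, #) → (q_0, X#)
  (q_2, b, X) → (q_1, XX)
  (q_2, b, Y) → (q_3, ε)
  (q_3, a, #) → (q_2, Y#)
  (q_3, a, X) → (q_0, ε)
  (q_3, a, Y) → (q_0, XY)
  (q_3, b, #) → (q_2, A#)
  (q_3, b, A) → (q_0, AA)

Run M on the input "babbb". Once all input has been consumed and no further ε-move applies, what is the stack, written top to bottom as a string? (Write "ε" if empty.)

XXA#

(q_0, babbb, #) ⊢ (q_3, abbb, YA#) ⊢ (q_0, bbb, XYA#) ⊢ (q_0, bb, YA#) ⊢ (q_2, b, XA#) ⊢ (q_1, ε, XXA#)
All input consumed in state q_1 with stack XXA#.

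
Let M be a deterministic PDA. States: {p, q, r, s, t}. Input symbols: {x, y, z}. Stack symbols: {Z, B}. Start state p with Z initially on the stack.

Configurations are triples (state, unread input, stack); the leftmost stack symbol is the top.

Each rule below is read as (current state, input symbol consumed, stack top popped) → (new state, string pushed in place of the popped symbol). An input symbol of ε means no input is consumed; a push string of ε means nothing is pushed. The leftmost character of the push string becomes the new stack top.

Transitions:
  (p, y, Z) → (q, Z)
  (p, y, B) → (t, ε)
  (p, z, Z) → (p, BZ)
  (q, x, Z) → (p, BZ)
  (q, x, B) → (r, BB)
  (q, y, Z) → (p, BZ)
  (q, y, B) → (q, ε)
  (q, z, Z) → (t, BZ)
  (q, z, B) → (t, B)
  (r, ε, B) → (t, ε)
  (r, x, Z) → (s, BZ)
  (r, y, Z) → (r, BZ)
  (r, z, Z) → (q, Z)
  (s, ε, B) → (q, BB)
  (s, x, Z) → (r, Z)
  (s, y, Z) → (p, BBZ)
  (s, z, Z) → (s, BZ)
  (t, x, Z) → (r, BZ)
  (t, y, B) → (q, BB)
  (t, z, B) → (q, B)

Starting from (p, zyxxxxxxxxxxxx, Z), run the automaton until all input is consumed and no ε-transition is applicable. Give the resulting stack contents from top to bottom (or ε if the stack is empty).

(p, zyxxxxxxxxxxxx, Z) ⊢ (p, yxxxxxxxxxxxx, BZ) ⊢ (t, xxxxxxxxxxxx, Z) ⊢ (r, xxxxxxxxxxx, BZ) ⊢ (t, xxxxxxxxxxx, Z) ⊢ (r, xxxxxxxxxx, BZ) ⊢ (t, xxxxxxxxxx, Z) ⊢ (r, xxxxxxxxx, BZ) ⊢ (t, xxxxxxxxx, Z) ⊢ (r, xxxxxxxx, BZ) ⊢ (t, xxxxxxxx, Z) ⊢ (r, xxxxxxx, BZ) ⊢ (t, xxxxxxx, Z) ⊢ (r, xxxxxx, BZ) ⊢ (t, xxxxxx, Z) ⊢ (r, xxxxx, BZ) ⊢ (t, xxxxx, Z) ⊢ (r, xxxx, BZ) ⊢ (t, xxxx, Z) ⊢ (r, xxx, BZ) ⊢ (t, xxx, Z) ⊢ (r, xx, BZ) ⊢ (t, xx, Z) ⊢ (r, x, BZ) ⊢ (t, x, Z) ⊢ (r, ε, BZ) ⊢ (t, ε, Z)
All input consumed in state t with stack Z.

Z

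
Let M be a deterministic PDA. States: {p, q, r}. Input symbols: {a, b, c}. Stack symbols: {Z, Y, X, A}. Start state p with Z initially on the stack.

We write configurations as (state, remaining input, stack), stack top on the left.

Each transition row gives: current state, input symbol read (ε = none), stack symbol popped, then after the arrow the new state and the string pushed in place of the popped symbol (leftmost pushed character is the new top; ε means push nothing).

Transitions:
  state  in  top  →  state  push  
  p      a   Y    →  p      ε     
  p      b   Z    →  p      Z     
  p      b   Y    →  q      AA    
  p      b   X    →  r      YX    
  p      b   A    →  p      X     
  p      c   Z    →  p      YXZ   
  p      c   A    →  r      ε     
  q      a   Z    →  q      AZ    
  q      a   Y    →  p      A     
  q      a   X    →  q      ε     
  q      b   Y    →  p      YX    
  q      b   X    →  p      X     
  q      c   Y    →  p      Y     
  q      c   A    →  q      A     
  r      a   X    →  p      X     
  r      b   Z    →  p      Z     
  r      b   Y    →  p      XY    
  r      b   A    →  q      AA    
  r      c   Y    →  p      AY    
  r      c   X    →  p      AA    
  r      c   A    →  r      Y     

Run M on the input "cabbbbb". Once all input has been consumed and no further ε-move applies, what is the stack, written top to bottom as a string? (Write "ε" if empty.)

YXYXYXZ

(p, cabbbbb, Z) ⊢ (p, abbbbb, YXZ) ⊢ (p, bbbbb, XZ) ⊢ (r, bbbb, YXZ) ⊢ (p, bbb, XYXZ) ⊢ (r, bb, YXYXZ) ⊢ (p, b, XYXYXZ) ⊢ (r, ε, YXYXYXZ)
All input consumed in state r with stack YXYXYXZ.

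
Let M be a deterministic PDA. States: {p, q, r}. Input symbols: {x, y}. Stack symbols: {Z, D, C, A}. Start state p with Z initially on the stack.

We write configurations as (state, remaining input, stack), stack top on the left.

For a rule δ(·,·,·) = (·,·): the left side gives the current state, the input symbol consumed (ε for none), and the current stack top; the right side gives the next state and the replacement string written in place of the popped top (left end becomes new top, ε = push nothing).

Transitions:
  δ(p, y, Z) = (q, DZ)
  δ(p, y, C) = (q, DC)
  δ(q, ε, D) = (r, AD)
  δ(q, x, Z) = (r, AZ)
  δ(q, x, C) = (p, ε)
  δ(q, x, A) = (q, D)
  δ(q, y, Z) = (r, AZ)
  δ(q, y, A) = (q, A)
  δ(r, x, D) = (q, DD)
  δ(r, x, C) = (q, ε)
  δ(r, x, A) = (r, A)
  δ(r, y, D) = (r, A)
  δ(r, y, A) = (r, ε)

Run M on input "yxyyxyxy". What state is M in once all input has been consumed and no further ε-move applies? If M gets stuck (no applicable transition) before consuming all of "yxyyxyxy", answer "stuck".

stuck

(p, yxyyxyxy, Z)
  read y, top Z: go to q, push DZ → (q, xyyxyxy, DZ)
  ε-move, top D: go to r, push AD → (r, xyyxyxy, ADZ)
  read x, top A: go to r, push A → (r, yyxyxy, ADZ)
  read y, top A: go to r, push ε → (r, yxyxy, DZ)
  read y, top D: go to r, push A → (r, xyxy, AZ)
  read x, top A: go to r, push A → (r, yxy, AZ)
  read y, top A: go to r, push ε → (r, xy, Z)
No transition for (r, x, top Z); M blocks with input xy remaining.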